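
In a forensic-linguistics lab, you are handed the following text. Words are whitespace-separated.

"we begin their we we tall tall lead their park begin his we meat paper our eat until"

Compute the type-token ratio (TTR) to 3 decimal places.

0.667

N = 18 tokens, V = 12 types.
TTR = V / N = 12 / 18 = 0.667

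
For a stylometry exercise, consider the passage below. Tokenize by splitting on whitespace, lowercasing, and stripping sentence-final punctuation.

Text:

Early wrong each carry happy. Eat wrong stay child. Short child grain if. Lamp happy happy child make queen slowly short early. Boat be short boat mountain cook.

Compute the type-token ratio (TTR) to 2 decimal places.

N = 28 tokens, V = 19 types.
TTR = V / N = 19 / 28 = 0.68

0.68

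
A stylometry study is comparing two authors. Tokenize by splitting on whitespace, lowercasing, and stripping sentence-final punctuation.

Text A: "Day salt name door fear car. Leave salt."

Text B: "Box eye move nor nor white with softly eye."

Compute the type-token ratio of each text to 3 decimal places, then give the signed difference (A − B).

0.097

TTR(A) = 7/8 = 0.875
TTR(B) = 7/9 = 0.778
Difference = 0.875 − 0.778 = 0.097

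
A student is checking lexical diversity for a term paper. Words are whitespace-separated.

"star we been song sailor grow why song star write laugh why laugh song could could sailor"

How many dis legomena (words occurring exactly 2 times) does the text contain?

Frequencies: song:3, star:2, sailor:2, why:2, laugh:2, could:2, we:1, been:1, grow:1, write:1
Words with frequency 2: could, laugh, sailor, star, why

5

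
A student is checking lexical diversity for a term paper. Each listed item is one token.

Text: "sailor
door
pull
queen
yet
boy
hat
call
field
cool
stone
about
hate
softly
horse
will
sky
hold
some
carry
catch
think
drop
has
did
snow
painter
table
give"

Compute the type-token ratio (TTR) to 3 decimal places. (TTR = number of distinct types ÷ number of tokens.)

N = 29 tokens, V = 29 types.
TTR = V / N = 29 / 29 = 1.000

1.000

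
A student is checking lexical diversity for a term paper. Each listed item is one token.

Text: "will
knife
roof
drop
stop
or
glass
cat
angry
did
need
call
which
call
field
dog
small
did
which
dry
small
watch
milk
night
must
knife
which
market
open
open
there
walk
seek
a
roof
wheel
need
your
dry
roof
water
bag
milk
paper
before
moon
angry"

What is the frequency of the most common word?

3

Frequencies: roof:3, which:3, knife:2, angry:2, did:2, need:2, call:2, small:2, dry:2, milk:2, open:2, will:1, drop:1, stop:1, or:1, glass:1, cat:1, field:1, dog:1, watch:1, … (14 more, each freq 1)
Most common: 'roof' with frequency 3.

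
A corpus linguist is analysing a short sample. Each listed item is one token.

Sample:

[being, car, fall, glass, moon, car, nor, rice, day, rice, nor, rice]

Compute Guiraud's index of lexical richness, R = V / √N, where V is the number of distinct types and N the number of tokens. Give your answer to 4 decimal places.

N = 12, V = 8.
√N = 3.464102
R = 8 / 3.464102 = 2.3094

2.3094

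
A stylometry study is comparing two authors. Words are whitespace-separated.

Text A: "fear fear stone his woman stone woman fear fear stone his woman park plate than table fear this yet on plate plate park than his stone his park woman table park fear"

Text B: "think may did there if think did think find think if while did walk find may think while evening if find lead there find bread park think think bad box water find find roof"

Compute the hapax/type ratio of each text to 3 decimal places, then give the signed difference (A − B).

A: hapax=3, V=11, ratio=0.273
B: hapax=9, V=16, ratio=0.563
Difference = 0.273 − 0.563 = -0.290

-0.290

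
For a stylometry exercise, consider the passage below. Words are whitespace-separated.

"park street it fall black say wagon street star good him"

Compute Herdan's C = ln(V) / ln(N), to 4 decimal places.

0.9603

N = 11, V = 10.
ln(V) = 2.302585, ln(N) = 2.397895
C = 2.302585 / 2.397895 = 0.9603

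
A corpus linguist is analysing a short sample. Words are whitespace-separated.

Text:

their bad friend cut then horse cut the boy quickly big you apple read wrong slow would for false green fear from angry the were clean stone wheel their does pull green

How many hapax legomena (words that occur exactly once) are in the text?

Frequencies: their:2, cut:2, the:2, green:2, bad:1, friend:1, then:1, horse:1, boy:1, quickly:1, big:1, you:1, apple:1, read:1, wrong:1, slow:1, would:1, for:1, false:1, fear:1, … (8 more, each freq 1)
Hapax (freq=1): angry, apple, bad, big, boy, clean, does, false, fear, for, friend, from, horse, pull, quickly, read, slow, stone, then, were, wheel, would, wrong, you

24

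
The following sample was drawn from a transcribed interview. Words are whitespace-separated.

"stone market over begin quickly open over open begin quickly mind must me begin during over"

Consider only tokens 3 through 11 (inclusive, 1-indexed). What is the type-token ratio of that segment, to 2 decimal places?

Segment tokens 3–11: over, begin, quickly, open, over, open, begin, quickly, mind
Segment N = 9, segment V = 5.
TTR = 5 / 9 = 0.56

0.56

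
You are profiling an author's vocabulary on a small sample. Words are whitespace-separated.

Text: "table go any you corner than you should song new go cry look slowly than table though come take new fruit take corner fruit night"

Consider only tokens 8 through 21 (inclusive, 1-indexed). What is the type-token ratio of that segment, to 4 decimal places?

0.9286

Segment tokens 8–21: should, song, new, go, cry, look, slowly, than, table, though, come, take, new, fruit
Segment N = 14, segment V = 13.
TTR = 13 / 14 = 0.9286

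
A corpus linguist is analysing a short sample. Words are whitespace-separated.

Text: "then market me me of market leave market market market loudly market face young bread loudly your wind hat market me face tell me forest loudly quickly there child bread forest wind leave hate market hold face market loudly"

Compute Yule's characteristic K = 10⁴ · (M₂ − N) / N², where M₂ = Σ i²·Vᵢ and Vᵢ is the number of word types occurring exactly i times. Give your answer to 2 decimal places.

723.21

Frequencies: market:9, me:4, loudly:4, face:3, leave:2, bread:2, wind:2, forest:2, then:1, of:1, young:1, your:1, hat:1, tell:1, quickly:1, there:1, child:1, hate:1, hold:1
N = 39. Frequency spectrum: V_1=11, V_2=4, V_3=1, V_4=2, V_9=1
M₂ = 1²·11 + 2²·4 + 3²·1 + 4²·2 + 9²·1 = 149
K = 10000 × (149 − 39) / 39² = 723.21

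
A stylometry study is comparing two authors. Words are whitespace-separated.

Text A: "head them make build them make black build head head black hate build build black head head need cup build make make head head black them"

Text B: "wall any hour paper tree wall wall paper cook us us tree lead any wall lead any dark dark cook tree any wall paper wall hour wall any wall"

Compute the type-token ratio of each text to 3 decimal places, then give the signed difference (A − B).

-0.002

TTR(A) = 8/26 = 0.308
TTR(B) = 9/29 = 0.310
Difference = 0.308 − 0.310 = -0.002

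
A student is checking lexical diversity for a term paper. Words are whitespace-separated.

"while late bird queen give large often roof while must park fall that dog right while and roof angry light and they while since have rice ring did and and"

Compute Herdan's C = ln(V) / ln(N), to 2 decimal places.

N = 30, V = 23.
ln(V) = 3.135494, ln(N) = 3.401197
C = 3.135494 / 3.401197 = 0.92

0.92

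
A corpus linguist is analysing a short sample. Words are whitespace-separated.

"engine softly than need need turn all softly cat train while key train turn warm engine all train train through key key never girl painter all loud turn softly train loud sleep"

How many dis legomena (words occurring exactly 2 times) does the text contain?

3

Frequencies: train:5, softly:3, turn:3, all:3, key:3, engine:2, need:2, loud:2, than:1, cat:1, while:1, warm:1, through:1, never:1, girl:1, painter:1, sleep:1
Words with frequency 2: engine, loud, need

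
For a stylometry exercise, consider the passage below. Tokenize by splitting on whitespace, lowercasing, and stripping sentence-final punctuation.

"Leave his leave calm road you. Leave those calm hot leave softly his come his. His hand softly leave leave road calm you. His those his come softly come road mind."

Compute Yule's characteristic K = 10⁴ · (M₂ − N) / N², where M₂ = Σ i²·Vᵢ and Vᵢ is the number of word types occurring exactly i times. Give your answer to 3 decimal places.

915.713

Frequencies: leave:6, his:6, calm:3, road:3, softly:3, come:3, you:2, those:2, hot:1, hand:1, mind:1
N = 31. Frequency spectrum: V_1=3, V_2=2, V_3=4, V_6=2
M₂ = 1²·3 + 2²·2 + 3²·4 + 6²·2 = 119
K = 10000 × (119 − 31) / 31² = 915.713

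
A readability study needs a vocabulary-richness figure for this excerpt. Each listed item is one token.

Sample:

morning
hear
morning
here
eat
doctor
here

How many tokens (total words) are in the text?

7

Tokens: morning, hear, morning, here, eat, doctor, here
N = 7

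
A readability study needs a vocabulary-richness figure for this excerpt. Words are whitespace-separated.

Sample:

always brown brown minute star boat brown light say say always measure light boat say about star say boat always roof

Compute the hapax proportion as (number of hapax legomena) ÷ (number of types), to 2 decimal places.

0.40

Frequencies: say:4, always:3, brown:3, boat:3, star:2, light:2, minute:1, measure:1, about:1, roof:1
Hapax count = 4; type count = 10.
Ratio = 4 / 10 = 0.40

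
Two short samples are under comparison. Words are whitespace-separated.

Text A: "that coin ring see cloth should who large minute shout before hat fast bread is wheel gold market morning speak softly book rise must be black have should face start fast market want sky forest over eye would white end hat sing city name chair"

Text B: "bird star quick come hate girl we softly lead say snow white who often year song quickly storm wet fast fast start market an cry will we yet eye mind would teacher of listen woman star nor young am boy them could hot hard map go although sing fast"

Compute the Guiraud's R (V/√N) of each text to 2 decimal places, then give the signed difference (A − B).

-0.32

A: V=41, N=45, R=6.11
B: V=45, N=49, R=6.43
Difference = 6.11 − 6.43 = -0.32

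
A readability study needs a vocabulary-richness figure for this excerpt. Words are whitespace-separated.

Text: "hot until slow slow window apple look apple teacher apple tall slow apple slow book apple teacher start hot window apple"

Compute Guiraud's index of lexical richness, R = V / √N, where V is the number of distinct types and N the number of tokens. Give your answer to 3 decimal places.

2.182

N = 21, V = 10.
√N = 4.582576
R = 10 / 4.582576 = 2.182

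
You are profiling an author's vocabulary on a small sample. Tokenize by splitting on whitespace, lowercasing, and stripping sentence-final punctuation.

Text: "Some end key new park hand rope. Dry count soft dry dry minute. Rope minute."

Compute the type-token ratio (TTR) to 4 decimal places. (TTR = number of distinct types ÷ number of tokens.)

N = 15 tokens, V = 11 types.
TTR = V / N = 11 / 15 = 0.7333

0.7333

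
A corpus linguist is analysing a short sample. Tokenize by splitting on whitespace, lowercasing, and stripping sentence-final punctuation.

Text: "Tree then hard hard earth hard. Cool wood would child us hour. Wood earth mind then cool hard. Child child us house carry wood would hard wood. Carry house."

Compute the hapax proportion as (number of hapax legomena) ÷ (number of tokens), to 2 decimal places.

Frequencies: hard:5, wood:4, child:3, then:2, earth:2, cool:2, would:2, us:2, house:2, carry:2, tree:1, hour:1, mind:1
Hapax count = 3; token count = 29.
Ratio = 3 / 29 = 0.10

0.10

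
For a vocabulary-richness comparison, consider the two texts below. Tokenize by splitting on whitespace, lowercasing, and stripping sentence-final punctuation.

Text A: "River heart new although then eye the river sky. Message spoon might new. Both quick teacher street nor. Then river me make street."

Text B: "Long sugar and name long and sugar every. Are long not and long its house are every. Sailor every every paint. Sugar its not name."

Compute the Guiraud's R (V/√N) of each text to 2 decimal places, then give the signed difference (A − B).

A: V=18, N=23, R=3.75
B: V=11, N=25, R=2.20
Difference = 3.75 − 2.20 = 1.55

1.55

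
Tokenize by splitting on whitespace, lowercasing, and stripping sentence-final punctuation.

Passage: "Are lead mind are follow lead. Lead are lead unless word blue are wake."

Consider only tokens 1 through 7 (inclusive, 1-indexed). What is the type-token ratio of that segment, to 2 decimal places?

Segment tokens 1–7: are, lead, mind, are, follow, lead, lead
Segment N = 7, segment V = 4.
TTR = 4 / 7 = 0.57

0.57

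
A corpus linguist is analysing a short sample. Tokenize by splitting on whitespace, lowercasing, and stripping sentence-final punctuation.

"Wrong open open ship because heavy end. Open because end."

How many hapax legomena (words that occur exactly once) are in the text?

Frequencies: open:3, because:2, end:2, wrong:1, ship:1, heavy:1
Hapax (freq=1): heavy, ship, wrong

3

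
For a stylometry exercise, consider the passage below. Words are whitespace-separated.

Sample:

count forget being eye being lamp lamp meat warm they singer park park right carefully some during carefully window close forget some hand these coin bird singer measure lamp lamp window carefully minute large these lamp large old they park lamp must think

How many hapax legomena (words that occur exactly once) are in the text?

15

Frequencies: lamp:6, park:3, carefully:3, forget:2, being:2, they:2, singer:2, some:2, window:2, these:2, large:2, count:1, eye:1, meat:1, warm:1, right:1, during:1, close:1, hand:1, coin:1, … (6 more, each freq 1)
Hapax (freq=1): bird, close, coin, count, during, eye, hand, measure, meat, minute, must, old, right, think, warm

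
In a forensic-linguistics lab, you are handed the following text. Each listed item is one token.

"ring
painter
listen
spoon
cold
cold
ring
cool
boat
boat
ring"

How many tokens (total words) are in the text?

11

Tokens: ring, painter, listen, spoon, cold, cold, ring, cool, boat, boat, ring
N = 11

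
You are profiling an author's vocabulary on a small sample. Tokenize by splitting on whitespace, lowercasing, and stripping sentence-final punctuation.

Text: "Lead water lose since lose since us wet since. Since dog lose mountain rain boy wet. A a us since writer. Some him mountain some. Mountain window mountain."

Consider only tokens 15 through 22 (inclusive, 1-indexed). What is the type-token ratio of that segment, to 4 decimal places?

0.8750

Segment tokens 15–22: boy, wet, a, a, us, since, writer, some
Segment N = 8, segment V = 7.
TTR = 7 / 8 = 0.8750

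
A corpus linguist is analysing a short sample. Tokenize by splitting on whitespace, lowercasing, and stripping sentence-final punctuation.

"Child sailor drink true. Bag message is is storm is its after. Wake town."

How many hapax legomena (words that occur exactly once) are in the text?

11

Frequencies: is:3, child:1, sailor:1, drink:1, true:1, bag:1, message:1, storm:1, its:1, after:1, wake:1, town:1
Hapax (freq=1): after, bag, child, drink, its, message, sailor, storm, town, true, wake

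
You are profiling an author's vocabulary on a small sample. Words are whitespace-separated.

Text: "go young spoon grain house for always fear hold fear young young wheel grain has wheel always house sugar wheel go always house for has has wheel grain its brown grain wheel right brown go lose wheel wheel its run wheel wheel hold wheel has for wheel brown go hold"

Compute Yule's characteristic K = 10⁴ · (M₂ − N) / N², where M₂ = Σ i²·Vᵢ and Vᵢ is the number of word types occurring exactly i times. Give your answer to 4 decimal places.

Frequencies: wheel:11, go:4, grain:4, has:4, young:3, house:3, for:3, always:3, hold:3, brown:3, fear:2, its:2, spoon:1, sugar:1, right:1, lose:1, run:1
N = 50. Frequency spectrum: V_1=5, V_2=2, V_3=6, V_4=3, V_11=1
M₂ = 1²·5 + 2²·2 + 3²·6 + 4²·3 + 11²·1 = 236
K = 10000 × (236 − 50) / 50² = 744.0000

744.0000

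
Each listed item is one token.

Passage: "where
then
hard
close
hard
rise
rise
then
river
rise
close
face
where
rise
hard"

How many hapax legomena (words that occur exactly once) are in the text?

Frequencies: rise:4, hard:3, where:2, then:2, close:2, river:1, face:1
Hapax (freq=1): face, river

2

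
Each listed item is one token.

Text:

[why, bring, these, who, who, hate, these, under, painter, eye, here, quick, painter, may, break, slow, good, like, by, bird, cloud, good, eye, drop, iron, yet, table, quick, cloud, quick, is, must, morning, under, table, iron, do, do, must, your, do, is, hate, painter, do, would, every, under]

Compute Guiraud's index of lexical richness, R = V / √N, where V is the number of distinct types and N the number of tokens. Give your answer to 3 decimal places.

N = 48, V = 29.
√N = 6.928203
R = 29 / 6.928203 = 4.186

4.186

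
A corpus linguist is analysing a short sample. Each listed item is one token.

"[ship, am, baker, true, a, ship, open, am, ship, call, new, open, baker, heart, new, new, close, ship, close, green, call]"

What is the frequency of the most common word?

4

Frequencies: ship:4, new:3, am:2, baker:2, open:2, call:2, close:2, true:1, a:1, heart:1, green:1
Most common: 'ship' with frequency 4.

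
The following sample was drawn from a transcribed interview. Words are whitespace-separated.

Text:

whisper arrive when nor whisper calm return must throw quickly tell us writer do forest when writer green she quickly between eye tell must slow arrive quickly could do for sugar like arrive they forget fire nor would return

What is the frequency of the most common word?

3

Frequencies: arrive:3, quickly:3, whisper:2, when:2, nor:2, return:2, must:2, tell:2, writer:2, do:2, calm:1, throw:1, us:1, forest:1, green:1, she:1, between:1, eye:1, slow:1, could:1, … (7 more, each freq 1)
Most common: 'arrive' with frequency 3.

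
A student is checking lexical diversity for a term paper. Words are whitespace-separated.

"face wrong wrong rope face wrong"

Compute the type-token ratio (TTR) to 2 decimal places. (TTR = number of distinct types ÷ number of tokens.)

N = 6 tokens, V = 3 types.
TTR = V / N = 3 / 6 = 0.50

0.50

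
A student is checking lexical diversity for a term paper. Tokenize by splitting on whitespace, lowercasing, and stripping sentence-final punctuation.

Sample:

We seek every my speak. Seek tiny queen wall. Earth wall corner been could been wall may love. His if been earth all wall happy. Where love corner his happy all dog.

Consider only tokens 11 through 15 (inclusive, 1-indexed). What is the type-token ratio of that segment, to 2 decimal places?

0.80

Segment tokens 11–15: wall, corner, been, could, been
Segment N = 5, segment V = 4.
TTR = 4 / 5 = 0.80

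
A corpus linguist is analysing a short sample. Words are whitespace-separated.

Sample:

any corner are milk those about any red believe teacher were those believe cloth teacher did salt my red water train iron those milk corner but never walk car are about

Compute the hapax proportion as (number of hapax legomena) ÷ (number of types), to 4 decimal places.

0.5714

Frequencies: those:3, any:2, corner:2, are:2, milk:2, about:2, red:2, believe:2, teacher:2, were:1, cloth:1, did:1, salt:1, my:1, water:1, train:1, iron:1, but:1, never:1, walk:1, … (1 more, each freq 1)
Hapax count = 12; type count = 21.
Ratio = 12 / 21 = 0.5714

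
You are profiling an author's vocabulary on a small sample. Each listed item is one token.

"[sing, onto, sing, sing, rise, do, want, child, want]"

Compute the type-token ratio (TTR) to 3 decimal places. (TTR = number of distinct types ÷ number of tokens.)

N = 9 tokens, V = 6 types.
TTR = V / N = 6 / 9 = 0.667

0.667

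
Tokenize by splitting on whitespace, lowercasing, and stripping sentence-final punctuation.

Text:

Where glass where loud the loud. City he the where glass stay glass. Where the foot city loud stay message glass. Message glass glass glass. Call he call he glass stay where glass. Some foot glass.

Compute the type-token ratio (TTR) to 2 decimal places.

0.31

N = 36 tokens, V = 11 types.
TTR = V / N = 11 / 36 = 0.31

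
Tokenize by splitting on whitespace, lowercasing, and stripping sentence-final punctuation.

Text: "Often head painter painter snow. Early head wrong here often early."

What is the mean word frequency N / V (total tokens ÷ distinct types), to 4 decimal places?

1.5714

N = 11 tokens, V = 7 types.
Mean frequency = N / V = 11 / 7 = 1.5714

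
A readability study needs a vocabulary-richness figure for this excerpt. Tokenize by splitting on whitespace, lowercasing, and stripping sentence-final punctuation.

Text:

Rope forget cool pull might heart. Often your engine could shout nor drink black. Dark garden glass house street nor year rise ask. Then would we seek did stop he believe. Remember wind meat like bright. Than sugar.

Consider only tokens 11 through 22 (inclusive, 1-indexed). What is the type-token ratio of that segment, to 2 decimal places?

Segment tokens 11–22: shout, nor, drink, black, dark, garden, glass, house, street, nor, year, rise
Segment N = 12, segment V = 11.
TTR = 11 / 12 = 0.92

0.92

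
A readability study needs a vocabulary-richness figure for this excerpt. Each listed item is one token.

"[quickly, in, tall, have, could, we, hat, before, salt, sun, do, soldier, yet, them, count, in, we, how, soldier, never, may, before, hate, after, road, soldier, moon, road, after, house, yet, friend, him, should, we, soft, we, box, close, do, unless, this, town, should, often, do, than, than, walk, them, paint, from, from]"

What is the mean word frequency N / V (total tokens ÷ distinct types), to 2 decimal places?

N = 53 tokens, V = 37 types.
Mean frequency = N / V = 53 / 37 = 1.43

1.43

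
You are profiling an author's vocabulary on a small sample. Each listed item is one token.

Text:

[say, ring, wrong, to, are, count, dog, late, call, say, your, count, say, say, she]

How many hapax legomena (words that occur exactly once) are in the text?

9

Frequencies: say:4, count:2, ring:1, wrong:1, to:1, are:1, dog:1, late:1, call:1, your:1, she:1
Hapax (freq=1): are, call, dog, late, ring, she, to, wrong, your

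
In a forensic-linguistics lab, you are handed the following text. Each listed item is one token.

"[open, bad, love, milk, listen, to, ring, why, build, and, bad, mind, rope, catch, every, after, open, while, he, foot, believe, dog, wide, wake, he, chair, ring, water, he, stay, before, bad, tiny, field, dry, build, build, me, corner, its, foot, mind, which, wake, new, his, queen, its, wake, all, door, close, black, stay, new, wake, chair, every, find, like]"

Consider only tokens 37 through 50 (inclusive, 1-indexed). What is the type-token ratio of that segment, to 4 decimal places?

0.8571

Segment tokens 37–50: build, me, corner, its, foot, mind, which, wake, new, his, queen, its, wake, all
Segment N = 14, segment V = 12.
TTR = 12 / 14 = 0.8571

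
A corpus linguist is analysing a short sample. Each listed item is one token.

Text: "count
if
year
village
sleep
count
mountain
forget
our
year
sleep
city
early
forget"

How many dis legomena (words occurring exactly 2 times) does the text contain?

Frequencies: count:2, year:2, sleep:2, forget:2, if:1, village:1, mountain:1, our:1, city:1, early:1
Words with frequency 2: count, forget, sleep, year

4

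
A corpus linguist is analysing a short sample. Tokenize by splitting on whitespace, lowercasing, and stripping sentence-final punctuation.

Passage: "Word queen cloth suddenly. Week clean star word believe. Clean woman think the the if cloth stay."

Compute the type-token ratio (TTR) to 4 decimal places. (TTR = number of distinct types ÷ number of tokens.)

N = 17 tokens, V = 13 types.
TTR = V / N = 13 / 17 = 0.7647

0.7647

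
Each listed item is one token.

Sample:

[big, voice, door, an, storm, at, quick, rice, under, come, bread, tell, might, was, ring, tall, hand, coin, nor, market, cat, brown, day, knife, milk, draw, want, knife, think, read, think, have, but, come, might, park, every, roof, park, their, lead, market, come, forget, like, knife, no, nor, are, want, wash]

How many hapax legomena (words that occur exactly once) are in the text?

Frequencies: come:3, knife:3, might:2, nor:2, market:2, want:2, think:2, park:2, big:1, voice:1, door:1, an:1, storm:1, at:1, quick:1, rice:1, under:1, bread:1, tell:1, was:1, … (21 more, each freq 1)
Hapax (freq=1): an, are, at, big, bread, brown, but, cat, coin, day, door, draw, every, forget, hand, have, lead, like, milk, no, quick, read, rice, ring, roof, storm, tall, tell, their, under, voice, was, wash

33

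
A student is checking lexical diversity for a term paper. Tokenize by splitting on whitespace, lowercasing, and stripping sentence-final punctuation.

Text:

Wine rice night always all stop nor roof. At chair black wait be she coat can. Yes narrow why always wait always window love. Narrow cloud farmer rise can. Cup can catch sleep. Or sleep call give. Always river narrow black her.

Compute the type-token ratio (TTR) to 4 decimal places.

0.7619

N = 42 tokens, V = 32 types.
TTR = V / N = 32 / 42 = 0.7619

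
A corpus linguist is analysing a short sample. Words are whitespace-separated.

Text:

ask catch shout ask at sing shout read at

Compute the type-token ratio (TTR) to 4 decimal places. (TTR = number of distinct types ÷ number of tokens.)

0.6667

N = 9 tokens, V = 6 types.
TTR = V / N = 6 / 9 = 0.6667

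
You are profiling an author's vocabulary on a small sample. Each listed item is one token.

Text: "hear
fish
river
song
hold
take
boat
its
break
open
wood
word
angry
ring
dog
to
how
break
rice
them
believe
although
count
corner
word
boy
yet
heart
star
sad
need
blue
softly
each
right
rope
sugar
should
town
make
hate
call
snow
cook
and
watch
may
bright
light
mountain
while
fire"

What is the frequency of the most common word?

2

Frequencies: break:2, word:2, hear:1, fish:1, river:1, song:1, hold:1, take:1, boat:1, its:1, open:1, wood:1, angry:1, ring:1, dog:1, to:1, how:1, rice:1, them:1, believe:1, … (30 more, each freq 1)
Most common: 'break' with frequency 2.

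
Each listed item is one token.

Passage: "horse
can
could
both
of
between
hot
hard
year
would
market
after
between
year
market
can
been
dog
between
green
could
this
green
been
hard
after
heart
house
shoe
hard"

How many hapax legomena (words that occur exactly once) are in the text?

Frequencies: between:3, hard:3, can:2, could:2, year:2, market:2, after:2, been:2, green:2, horse:1, both:1, of:1, hot:1, would:1, dog:1, this:1, heart:1, house:1, shoe:1
Hapax (freq=1): both, dog, heart, horse, hot, house, of, shoe, this, would

10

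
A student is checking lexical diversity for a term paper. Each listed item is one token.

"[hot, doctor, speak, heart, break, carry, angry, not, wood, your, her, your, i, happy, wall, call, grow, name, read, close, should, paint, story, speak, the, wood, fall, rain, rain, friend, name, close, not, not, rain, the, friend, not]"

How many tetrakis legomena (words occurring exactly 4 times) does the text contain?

Frequencies: not:4, rain:3, speak:2, wood:2, your:2, name:2, close:2, the:2, friend:2, hot:1, doctor:1, heart:1, break:1, carry:1, angry:1, her:1, i:1, happy:1, wall:1, call:1, … (6 more, each freq 1)
Words with frequency 4: not

1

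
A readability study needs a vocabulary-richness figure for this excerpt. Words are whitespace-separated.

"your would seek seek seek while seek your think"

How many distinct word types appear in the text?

Distinct types: {seek, think, while, would, your}
V = 5

5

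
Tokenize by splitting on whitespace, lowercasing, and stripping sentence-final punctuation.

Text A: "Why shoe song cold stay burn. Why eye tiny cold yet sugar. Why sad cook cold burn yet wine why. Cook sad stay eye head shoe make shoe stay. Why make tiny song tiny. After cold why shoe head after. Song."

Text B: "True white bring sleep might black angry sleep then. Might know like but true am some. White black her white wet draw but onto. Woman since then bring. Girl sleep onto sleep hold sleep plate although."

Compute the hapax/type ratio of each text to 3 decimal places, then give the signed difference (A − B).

A: hapax=2, V=16, ratio=0.125
B: hapax=14, V=23, ratio=0.609
Difference = 0.125 − 0.609 = -0.484

-0.484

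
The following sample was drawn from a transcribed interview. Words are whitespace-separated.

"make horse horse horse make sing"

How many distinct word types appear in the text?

Distinct types: {horse, make, sing}
V = 3

3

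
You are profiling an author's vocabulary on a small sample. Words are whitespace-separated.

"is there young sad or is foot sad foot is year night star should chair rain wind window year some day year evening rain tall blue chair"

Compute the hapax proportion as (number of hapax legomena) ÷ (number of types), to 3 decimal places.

0.684

Frequencies: is:3, year:3, sad:2, foot:2, chair:2, rain:2, there:1, young:1, or:1, night:1, star:1, should:1, wind:1, window:1, some:1, day:1, evening:1, tall:1, blue:1
Hapax count = 13; type count = 19.
Ratio = 13 / 19 = 0.684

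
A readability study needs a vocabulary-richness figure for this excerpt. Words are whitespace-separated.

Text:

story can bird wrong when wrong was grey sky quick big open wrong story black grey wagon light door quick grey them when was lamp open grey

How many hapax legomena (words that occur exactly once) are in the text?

Frequencies: grey:4, wrong:3, story:2, when:2, was:2, quick:2, open:2, can:1, bird:1, sky:1, big:1, black:1, wagon:1, light:1, door:1, them:1, lamp:1
Hapax (freq=1): big, bird, black, can, door, lamp, light, sky, them, wagon

10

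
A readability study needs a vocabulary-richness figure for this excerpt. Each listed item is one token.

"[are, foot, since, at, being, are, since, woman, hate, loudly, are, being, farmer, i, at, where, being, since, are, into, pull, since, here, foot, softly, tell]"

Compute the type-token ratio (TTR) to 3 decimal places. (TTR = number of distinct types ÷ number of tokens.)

N = 26 tokens, V = 16 types.
TTR = V / N = 16 / 26 = 0.615

0.615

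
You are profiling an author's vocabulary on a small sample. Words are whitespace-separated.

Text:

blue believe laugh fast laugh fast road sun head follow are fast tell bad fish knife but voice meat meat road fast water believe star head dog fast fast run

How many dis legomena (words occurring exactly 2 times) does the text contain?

5

Frequencies: fast:6, believe:2, laugh:2, road:2, head:2, meat:2, blue:1, sun:1, follow:1, are:1, tell:1, bad:1, fish:1, knife:1, but:1, voice:1, water:1, star:1, dog:1, run:1
Words with frequency 2: believe, head, laugh, meat, road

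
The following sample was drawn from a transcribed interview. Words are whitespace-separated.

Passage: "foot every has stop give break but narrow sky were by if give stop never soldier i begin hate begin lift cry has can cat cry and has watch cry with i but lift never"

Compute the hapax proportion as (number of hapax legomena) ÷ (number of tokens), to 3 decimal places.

Frequencies: has:3, cry:3, stop:2, give:2, but:2, never:2, i:2, begin:2, lift:2, foot:1, every:1, break:1, narrow:1, sky:1, were:1, by:1, if:1, soldier:1, hate:1, can:1, … (4 more, each freq 1)
Hapax count = 15; token count = 35.
Ratio = 15 / 35 = 0.429

0.429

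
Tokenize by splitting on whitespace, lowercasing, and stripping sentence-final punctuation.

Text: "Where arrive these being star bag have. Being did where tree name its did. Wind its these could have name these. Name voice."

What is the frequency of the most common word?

Frequencies: these:3, name:3, where:2, being:2, have:2, did:2, its:2, arrive:1, star:1, bag:1, tree:1, wind:1, could:1, voice:1
Most common: 'these' with frequency 3.

3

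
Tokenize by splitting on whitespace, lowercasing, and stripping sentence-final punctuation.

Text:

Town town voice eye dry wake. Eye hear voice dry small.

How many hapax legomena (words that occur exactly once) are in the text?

3

Frequencies: town:2, voice:2, eye:2, dry:2, wake:1, hear:1, small:1
Hapax (freq=1): hear, small, wake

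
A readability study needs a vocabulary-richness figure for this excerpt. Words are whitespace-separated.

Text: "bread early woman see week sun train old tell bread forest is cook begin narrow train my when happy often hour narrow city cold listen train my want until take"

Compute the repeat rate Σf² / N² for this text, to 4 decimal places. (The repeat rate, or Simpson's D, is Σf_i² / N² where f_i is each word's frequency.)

0.0467

Frequencies: train:3, bread:2, narrow:2, my:2, early:1, woman:1, see:1, week:1, sun:1, old:1, tell:1, forest:1, is:1, cook:1, begin:1, when:1, happy:1, often:1, hour:1, city:1, … (5 more, each freq 1)
Σf² = 42; N² = 900
Repeat rate = 42 / 900 = 0.0467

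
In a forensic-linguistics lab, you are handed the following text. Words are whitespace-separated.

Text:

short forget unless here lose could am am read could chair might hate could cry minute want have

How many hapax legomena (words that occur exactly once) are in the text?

Frequencies: could:3, am:2, short:1, forget:1, unless:1, here:1, lose:1, read:1, chair:1, might:1, hate:1, cry:1, minute:1, want:1, have:1
Hapax (freq=1): chair, cry, forget, hate, have, here, lose, might, minute, read, short, unless, want

13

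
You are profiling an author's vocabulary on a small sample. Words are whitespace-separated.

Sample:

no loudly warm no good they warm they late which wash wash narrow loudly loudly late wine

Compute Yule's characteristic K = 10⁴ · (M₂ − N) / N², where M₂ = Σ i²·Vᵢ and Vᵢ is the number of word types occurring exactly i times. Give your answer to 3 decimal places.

553.633

Frequencies: loudly:3, no:2, warm:2, they:2, late:2, wash:2, good:1, which:1, narrow:1, wine:1
N = 17. Frequency spectrum: V_1=4, V_2=5, V_3=1
M₂ = 1²·4 + 2²·5 + 3²·1 = 33
K = 10000 × (33 − 17) / 17² = 553.633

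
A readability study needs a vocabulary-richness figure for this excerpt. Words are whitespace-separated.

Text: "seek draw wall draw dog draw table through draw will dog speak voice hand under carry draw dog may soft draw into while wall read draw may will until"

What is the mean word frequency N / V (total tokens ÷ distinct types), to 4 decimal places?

1.6111

N = 29 tokens, V = 18 types.
Mean frequency = N / V = 29 / 18 = 1.6111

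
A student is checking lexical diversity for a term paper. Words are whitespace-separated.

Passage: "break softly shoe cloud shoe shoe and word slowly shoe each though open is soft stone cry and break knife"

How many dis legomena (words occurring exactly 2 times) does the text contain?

2

Frequencies: shoe:4, break:2, and:2, softly:1, cloud:1, word:1, slowly:1, each:1, though:1, open:1, is:1, soft:1, stone:1, cry:1, knife:1
Words with frequency 2: and, break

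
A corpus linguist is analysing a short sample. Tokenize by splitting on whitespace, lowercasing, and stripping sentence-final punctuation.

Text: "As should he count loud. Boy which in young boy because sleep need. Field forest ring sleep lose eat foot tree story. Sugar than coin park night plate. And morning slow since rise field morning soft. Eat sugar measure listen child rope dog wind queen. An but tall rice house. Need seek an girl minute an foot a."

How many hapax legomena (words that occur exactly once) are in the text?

Frequencies: an:3, boy:2, sleep:2, need:2, field:2, eat:2, foot:2, sugar:2, morning:2, as:1, should:1, he:1, count:1, loud:1, which:1, in:1, young:1, because:1, forest:1, ring:1, … (28 more, each freq 1)
Hapax (freq=1): a, and, as, because, but, child, coin, count, dog, forest, girl, he, house, in, listen, lose, loud, measure, minute, night, park, plate, queen, rice, ring, rise, rope, seek, should, since, slow, soft, story, tall, than, tree, which, wind, young

39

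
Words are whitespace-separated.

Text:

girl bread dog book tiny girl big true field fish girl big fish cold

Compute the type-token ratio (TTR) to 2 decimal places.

0.71

N = 14 tokens, V = 10 types.
TTR = V / N = 10 / 14 = 0.71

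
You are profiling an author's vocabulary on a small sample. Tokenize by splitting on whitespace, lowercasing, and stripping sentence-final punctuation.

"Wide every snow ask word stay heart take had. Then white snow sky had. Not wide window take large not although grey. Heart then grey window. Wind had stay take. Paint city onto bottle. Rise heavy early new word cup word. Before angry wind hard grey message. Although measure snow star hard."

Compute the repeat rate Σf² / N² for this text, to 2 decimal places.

Frequencies: snow:3, word:3, take:3, had:3, grey:3, wide:2, stay:2, heart:2, then:2, not:2, window:2, although:2, wind:2, hard:2, every:1, ask:1, white:1, sky:1, large:1, paint:1, … (13 more, each freq 1)
Σf² = 100; N² = 2704
Repeat rate = 100 / 2704 = 0.04

0.04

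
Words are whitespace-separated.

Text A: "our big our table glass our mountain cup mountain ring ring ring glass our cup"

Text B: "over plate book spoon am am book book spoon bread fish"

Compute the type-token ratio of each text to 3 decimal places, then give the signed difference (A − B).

-0.169

TTR(A) = 7/15 = 0.467
TTR(B) = 7/11 = 0.636
Difference = 0.467 − 0.636 = -0.169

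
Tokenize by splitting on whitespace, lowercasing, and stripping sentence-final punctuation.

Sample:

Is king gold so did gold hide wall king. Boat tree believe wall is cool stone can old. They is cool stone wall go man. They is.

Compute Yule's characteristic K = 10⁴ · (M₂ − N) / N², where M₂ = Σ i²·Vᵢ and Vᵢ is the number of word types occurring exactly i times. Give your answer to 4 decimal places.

384.0878

Frequencies: is:4, wall:3, king:2, gold:2, cool:2, stone:2, they:2, so:1, did:1, hide:1, boat:1, tree:1, believe:1, can:1, old:1, go:1, man:1
N = 27. Frequency spectrum: V_1=10, V_2=5, V_3=1, V_4=1
M₂ = 1²·10 + 2²·5 + 3²·1 + 4²·1 = 55
K = 10000 × (55 − 27) / 27² = 384.0878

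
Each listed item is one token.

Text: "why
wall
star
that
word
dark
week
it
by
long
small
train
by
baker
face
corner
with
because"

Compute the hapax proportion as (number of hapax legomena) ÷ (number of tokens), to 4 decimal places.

0.8889

Frequencies: by:2, why:1, wall:1, star:1, that:1, word:1, dark:1, week:1, it:1, long:1, small:1, train:1, baker:1, face:1, corner:1, with:1, because:1
Hapax count = 16; token count = 18.
Ratio = 16 / 18 = 0.8889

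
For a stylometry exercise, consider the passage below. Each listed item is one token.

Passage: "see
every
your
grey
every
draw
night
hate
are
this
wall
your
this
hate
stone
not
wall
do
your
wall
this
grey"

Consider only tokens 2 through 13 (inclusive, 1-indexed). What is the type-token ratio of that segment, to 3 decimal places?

Segment tokens 2–13: every, your, grey, every, draw, night, hate, are, this, wall, your, this
Segment N = 12, segment V = 9.
TTR = 9 / 12 = 0.750

0.750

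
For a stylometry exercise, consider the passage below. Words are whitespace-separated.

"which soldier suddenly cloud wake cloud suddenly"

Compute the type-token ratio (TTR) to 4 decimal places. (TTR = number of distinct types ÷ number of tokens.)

N = 7 tokens, V = 5 types.
TTR = V / N = 5 / 7 = 0.7143

0.7143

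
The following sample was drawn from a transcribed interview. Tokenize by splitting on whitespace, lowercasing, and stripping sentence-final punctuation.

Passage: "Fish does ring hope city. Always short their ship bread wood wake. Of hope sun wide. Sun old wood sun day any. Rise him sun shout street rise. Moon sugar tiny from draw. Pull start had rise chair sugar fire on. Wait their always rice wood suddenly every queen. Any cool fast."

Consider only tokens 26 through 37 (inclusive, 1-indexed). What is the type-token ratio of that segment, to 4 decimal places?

Segment tokens 26–37: shout, street, rise, moon, sugar, tiny, from, draw, pull, start, had, rise
Segment N = 12, segment V = 11.
TTR = 11 / 12 = 0.9167

0.9167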